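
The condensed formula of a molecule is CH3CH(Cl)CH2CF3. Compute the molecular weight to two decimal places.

Atom tally by fragment:
  CH3 → C:1 H:3
  CH(Cl) → C:1 H:1 Cl:1
  CH2CF3 → C:2 H:2 F:3
Element totals:
  C: 4
  H: 6
  Cl: 1
  F: 3
Molecular formula: C4H6ClF3.
  M = 4(12.011) + 6(1.008) + 35.45 + 3(18.998)
    = 48.044 + 6.048 + 35.450 + 56.994 = 146.536

146.54 g/mol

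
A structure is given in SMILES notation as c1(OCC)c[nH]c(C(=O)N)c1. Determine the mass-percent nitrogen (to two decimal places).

18.17%

Atom tally by fragment:
  pyrrole ring core → C:4 H:5 N:1
  (− 2 ring H displaced by substituents)
  + OC2H5 → C:2 H:5 O:1
  + CONH2 → C:1 H:2 O:1 N:1
Element totals:
  C: 7
  H: 10
  N: 2
  O: 2
Molecular formula: C7H10N2O2.
Molar mass = 154.169 g/mol.
Mass from N: 2 × 14.007 = 28.014 g/mol.
%N = 28.014 / 154.169 × 100 = 18.17%.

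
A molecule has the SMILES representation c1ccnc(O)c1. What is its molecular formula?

C5H5NO

Atom tally by fragment:
  pyridine ring core → C:5 H:5 N:1
  (− 1 ring H displaced by substituents)
  + OH → O:1 H:1
Element totals:
  C: 5
  H: 5
  N: 1
  O: 1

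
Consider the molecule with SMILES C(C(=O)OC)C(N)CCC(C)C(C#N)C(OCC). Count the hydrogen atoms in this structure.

24

Atom tally by fragment:
  CH3OOCCH2 → C:3 H:5 O:2
  CH(NH2) → C:1 H:3 N:1
  CH2 → C:1 H:2
  CH2 → C:1 H:2
  CH(CH3) → C:2 H:4
  CH(CN) → C:2 H:1 N:1
  CH2OC2H5 → C:3 H:7 O:1
Element totals:
  C: 13
  H: 24
  N: 2
  O: 3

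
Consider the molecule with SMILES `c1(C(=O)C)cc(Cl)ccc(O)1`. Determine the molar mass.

Atom tally by fragment:
  benzene ring core → C:6 H:6
  (− 3 ring H displaced by substituents)
  + COCH3 → C:2 H:3 O:1
  + Cl → Cl:1
  + OH → O:1 H:1
Element totals:
  C: 8
  H: 7
  Cl: 1
  O: 2
Molecular formula: C8H7ClO2.
  M = 8(12.011) + 7(1.008) + 35.45 + 2(15.999)
    = 96.088 + 7.056 + 35.450 + 31.998 = 170.592

170.59 g/mol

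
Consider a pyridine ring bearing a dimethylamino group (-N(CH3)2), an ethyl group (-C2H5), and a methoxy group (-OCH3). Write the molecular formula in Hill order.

C10H16N2O

Atom tally by fragment:
  pyridine ring core → C:5 H:5 N:1
  (− 3 ring H displaced by substituents)
  + N(CH3)2 → N:1 C:2 H:6
  + C2H5 → C:2 H:5
  + OCH3 → C:1 H:3 O:1
Element totals:
  C: 10
  H: 16
  N: 2
  O: 1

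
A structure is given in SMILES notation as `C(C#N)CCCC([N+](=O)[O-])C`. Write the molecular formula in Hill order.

C7H12N2O2

Atom tally by fragment:
  NCCH2 → C:2 H:2 N:1
  CH2 → C:1 H:2
  CH2 → C:1 H:2
  CH2 → C:1 H:2
  CH(NO2) → C:1 H:1 N:1 O:2
  CH3 → C:1 H:3
Element totals:
  C: 7
  H: 12
  N: 2
  O: 2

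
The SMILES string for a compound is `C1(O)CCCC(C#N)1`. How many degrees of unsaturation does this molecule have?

Atom tally by fragment:
  cyclopentane ring core → C:5 H:10
  (− 2 ring H displaced by substituents)
  + OH → O:1 H:1
  + CN → C:1 N:1
Element totals:
  C: 6
  H: 9
  N: 1
  O: 1
Molecular formula: C6H9NO.
DoU = (2C + 2 + N − H − X) / 2 = (2·6 + 2 + 1 − 9 − 0) / 2 = 3.

3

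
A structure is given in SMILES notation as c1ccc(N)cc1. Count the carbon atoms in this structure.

6

Atom tally by fragment:
  benzene ring core → C:6 H:6
  (− 1 ring H displaced by substituents)
  + NH2 → N:1 H:2
Element totals:
  C: 6
  H: 7
  N: 1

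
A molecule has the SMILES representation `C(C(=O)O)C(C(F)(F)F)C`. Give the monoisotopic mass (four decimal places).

Atom tally by fragment:
  HOOCCH2 → C:2 H:3 O:2
  CH(CF3) → C:2 H:1 F:3
  CH3 → C:1 H:3
Element totals:
  C: 5
  H: 7
  F: 3
  O: 2
Molecular formula: C5H7F3O2.
  M = 5(12.0) + 7(1.007825) + 3(18.998403) + 2(15.994915)
    = 60.000000 + 7.054775 + 56.995209 + 31.989830 = 156.039814

156.0398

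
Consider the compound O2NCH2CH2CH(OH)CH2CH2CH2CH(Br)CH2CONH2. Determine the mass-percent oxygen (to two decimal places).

Atom tally by fragment:
  O2NCH2 → C:1 H:2 N:1 O:2
  CH2 → C:1 H:2
  CH(OH) → C:1 H:2 O:1
  CH2 → C:1 H:2
  CH2 → C:1 H:2
  CH2 → C:1 H:2
  CH(Br) → C:1 H:1 Br:1
  CH2CONH2 → C:2 H:4 O:1 N:1
Element totals:
  C: 9
  H: 17
  Br: 1
  N: 2
  O: 4
Molecular formula: C9H17BrN2O4.
Molar mass = 297.149 g/mol.
Mass from O: 4 × 15.999 = 63.996 g/mol.
%O = 63.996 / 297.149 × 100 = 21.54%.

21.54%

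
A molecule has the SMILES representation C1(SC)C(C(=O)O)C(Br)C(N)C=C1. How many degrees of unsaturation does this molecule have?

Atom tally by fragment:
  cyclohexene ring core → C:6 H:10
  (− 4 ring H displaced by substituents)
  + SCH3 → C:1 H:3 S:1
  + COOH → C:1 H:1 O:2
  + Br → Br:1
  + NH2 → N:1 H:2
Element totals:
  C: 8
  H: 12
  Br: 1
  N: 1
  O: 2
  S: 1
Molecular formula: C8H12BrNO2S.
DoU = (2C + 2 + N − H − X) / 2 = (2·8 + 2 + 1 − 12 − 1) / 2 = 3.

3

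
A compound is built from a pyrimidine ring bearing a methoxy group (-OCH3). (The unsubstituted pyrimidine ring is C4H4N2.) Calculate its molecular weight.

110.12 g/mol

Atom tally by fragment:
  pyrimidine ring core → C:4 H:4 N:2
  (− 1 ring H displaced by substituents)
  + OCH3 → C:1 H:3 O:1
Element totals:
  C: 5
  H: 6
  N: 2
  O: 1
Molecular formula: C5H6N2O.
  M = 5(12.011) + 6(1.008) + 2(14.007) + 15.999
    = 60.055 + 6.048 + 28.014 + 15.999 = 110.116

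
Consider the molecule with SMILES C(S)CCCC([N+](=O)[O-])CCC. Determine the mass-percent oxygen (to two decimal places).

16.73%

Atom tally by fragment:
  HSCH2 → C:1 H:3 S:1
  CH2 → C:1 H:2
  CH2 → C:1 H:2
  CH2 → C:1 H:2
  CH(NO2) → C:1 H:1 N:1 O:2
  CH2 → C:1 H:2
  CH2 → C:1 H:2
  CH3 → C:1 H:3
Element totals:
  C: 8
  H: 17
  N: 1
  O: 2
  S: 1
Molecular formula: C8H17NO2S.
Molar mass = 191.289 g/mol.
Mass from O: 2 × 15.999 = 31.998 g/mol.
%O = 31.998 / 191.289 × 100 = 16.73%.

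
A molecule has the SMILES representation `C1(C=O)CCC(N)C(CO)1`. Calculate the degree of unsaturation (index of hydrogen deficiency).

2

Atom tally by fragment:
  cyclopentane ring core → C:5 H:10
  (− 3 ring H displaced by substituents)
  + CHO → C:1 H:1 O:1
  + NH2 → N:1 H:2
  + CH2OH → C:1 H:3 O:1
Element totals:
  C: 7
  H: 13
  N: 1
  O: 2
Molecular formula: C7H13NO2.
DoU = (2C + 2 + N − H − X) / 2 = (2·7 + 2 + 1 − 13 − 0) / 2 = 2.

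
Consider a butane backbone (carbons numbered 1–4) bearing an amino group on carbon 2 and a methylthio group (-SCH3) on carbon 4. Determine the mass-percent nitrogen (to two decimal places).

Atom tally by fragment:
  CH3 → C:1 H:3
  CH(NH2) → C:1 H:3 N:1
  CH2 → C:1 H:2
  CH2SCH3 → C:2 H:5 S:1
Element totals:
  C: 5
  H: 13
  N: 1
  S: 1
Molecular formula: C5H13NS.
Molar mass = 119.226 g/mol.
Mass from N: 1 × 14.007 = 14.007 g/mol.
%N = 14.007 / 119.226 × 100 = 11.75%.

11.75%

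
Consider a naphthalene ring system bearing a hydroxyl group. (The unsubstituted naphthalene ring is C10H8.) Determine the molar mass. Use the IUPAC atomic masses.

144.17 g/mol

Atom tally by fragment:
  naphthalene ring system core → C:10 H:8
  (− 1 ring H displaced by substituents)
  + OH → O:1 H:1
Element totals:
  C: 10
  H: 8
  O: 1
Molecular formula: C10H8O.
  M = 10(12.011) + 8(1.008) + 15.999
    = 120.110 + 8.064 + 15.999 = 144.173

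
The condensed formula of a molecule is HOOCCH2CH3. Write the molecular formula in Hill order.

C3H6O2

Element totals:
  C: 3
  H: 6
  O: 2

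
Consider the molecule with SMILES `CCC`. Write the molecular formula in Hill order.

Atom tally by fragment:
  CH3 → C:1 H:3
  CH2 → C:1 H:2
  CH3 → C:1 H:3
Element totals:
  C: 3
  H: 8

C3H8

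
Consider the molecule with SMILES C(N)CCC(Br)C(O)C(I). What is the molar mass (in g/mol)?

Atom tally by fragment:
  H2NCH2 → C:1 H:4 N:1
  CH2 → C:1 H:2
  CH2 → C:1 H:2
  CH(Br) → C:1 H:1 Br:1
  CH(OH) → C:1 H:2 O:1
  CH2I → C:1 H:2 I:1
Element totals:
  C: 6
  H: 13
  Br: 1
  I: 1
  N: 1
  O: 1
Molecular formula: C6H13BrINO.
  M = 6(12.011) + 13(1.008) + 79.904 + 126.904 + 14.007 + 15.999
    = 72.066 + 13.104 + 79.904 + 126.904 + 14.007 + 15.999 = 321.984

321.98 g/mol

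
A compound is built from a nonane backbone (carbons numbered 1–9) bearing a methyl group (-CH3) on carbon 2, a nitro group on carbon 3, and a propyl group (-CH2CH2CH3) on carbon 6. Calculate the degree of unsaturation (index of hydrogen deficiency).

Atom tally by fragment:
  CH3 → C:1 H:3
  CH(CH3) → C:2 H:4
  CH(NO2) → C:1 H:1 N:1 O:2
  CH2 → C:1 H:2
  CH2 → C:1 H:2
  CH(CH2CH2CH3) → C:4 H:8
  CH2 → C:1 H:2
  CH2 → C:1 H:2
  CH3 → C:1 H:3
Element totals:
  C: 13
  H: 27
  N: 1
  O: 2
Molecular formula: C13H27NO2.
DoU = (2C + 2 + N − H − X) / 2 = (2·13 + 2 + 1 − 27 − 0) / 2 = 1.

1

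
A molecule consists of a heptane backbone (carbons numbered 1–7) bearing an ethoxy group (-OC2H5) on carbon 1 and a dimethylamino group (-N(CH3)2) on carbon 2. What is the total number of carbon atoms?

11

Atom tally by fragment:
  C2H5OCH2 → C:3 H:7 O:1
  CH(N(CH3)2) → C:3 H:7 N:1
  CH2 → C:1 H:2
  CH2 → C:1 H:2
  CH2 → C:1 H:2
  CH2 → C:1 H:2
  CH3 → C:1 H:3
Element totals:
  C: 11
  H: 25
  N: 1
  O: 1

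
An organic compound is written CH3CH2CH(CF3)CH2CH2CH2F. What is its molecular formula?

C7H12F4

Atom tally by fragment:
  CH3 → C:1 H:3
  CH2 → C:1 H:2
  CH(CF3) → C:2 H:1 F:3
  CH2 → C:1 H:2
  CH2 → C:1 H:2
  CH2F → C:1 H:2 F:1
Element totals:
  C: 7
  H: 12
  F: 4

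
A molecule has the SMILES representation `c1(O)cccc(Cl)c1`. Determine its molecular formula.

C6H5ClO

Atom tally by fragment:
  benzene ring core → C:6 H:6
  (− 2 ring H displaced by substituents)
  + OH → O:1 H:1
  + Cl → Cl:1
Element totals:
  C: 6
  H: 5
  Cl: 1
  O: 1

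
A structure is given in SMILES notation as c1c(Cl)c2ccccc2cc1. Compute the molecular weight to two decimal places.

162.62 g/mol

Atom tally by fragment:
  naphthalene ring system core → C:10 H:8
  (− 1 ring H displaced by substituents)
  + Cl → Cl:1
Element totals:
  C: 10
  H: 7
  Cl: 1
Molecular formula: C10H7Cl.
  M = 10(12.011) + 7(1.008) + 35.45
    = 120.110 + 7.056 + 35.450 = 162.616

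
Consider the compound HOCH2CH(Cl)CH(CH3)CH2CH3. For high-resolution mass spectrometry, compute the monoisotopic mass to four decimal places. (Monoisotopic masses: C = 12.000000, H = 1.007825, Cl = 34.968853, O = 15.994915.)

136.0655

Atom tally by fragment:
  HOCH2 → C:1 H:3 O:1
  CH(Cl) → C:1 H:1 Cl:1
  CH(CH3) → C:2 H:4
  CH2 → C:1 H:2
  CH3 → C:1 H:3
Element totals:
  C: 6
  H: 13
  Cl: 1
  O: 1
Molecular formula: C6H13ClO.
  M = 6(12.0) + 13(1.007825) + 34.968853 + 15.994915
    = 72.000000 + 13.101725 + 34.968853 + 15.994915 = 136.065493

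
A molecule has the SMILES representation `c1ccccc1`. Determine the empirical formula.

Atom tally by fragment:
  benzene ring core → C:6 H:6
Element totals:
  C: 6
  H: 6
Molecular formula: C6H6.
gcd of subscripts = 6; dividing each by 6:
  C: 6/6 = 1
  H: 6/6 = 1

CH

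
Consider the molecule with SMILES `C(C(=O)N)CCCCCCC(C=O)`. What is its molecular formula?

Atom tally by fragment:
  H2NOCCH2 → C:2 H:4 O:1 N:1
  CH2 → C:1 H:2
  CH2 → C:1 H:2
  CH2 → C:1 H:2
  CH2 → C:1 H:2
  CH2 → C:1 H:2
  CH2 → C:1 H:2
  CH2CHO → C:2 H:3 O:1
Element totals:
  C: 10
  H: 19
  N: 1
  O: 2

C10H19NO2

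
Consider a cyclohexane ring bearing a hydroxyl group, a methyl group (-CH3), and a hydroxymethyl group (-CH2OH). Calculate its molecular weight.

Atom tally by fragment:
  cyclohexane ring core → C:6 H:12
  (− 3 ring H displaced by substituents)
  + OH → O:1 H:1
  + CH3 → C:1 H:3
  + CH2OH → C:1 H:3 O:1
Element totals:
  C: 8
  H: 16
  O: 2
Molecular formula: C8H16O2.
  M = 8(12.011) + 16(1.008) + 2(15.999)
    = 96.088 + 16.128 + 31.998 = 144.214

144.21 g/mol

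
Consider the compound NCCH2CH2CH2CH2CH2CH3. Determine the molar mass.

111.19 g/mol

Atom tally by fragment:
  NCCH2 → C:2 H:2 N:1
  CH2 → C:1 H:2
  CH2 → C:1 H:2
  CH2 → C:1 H:2
  CH2 → C:1 H:2
  CH3 → C:1 H:3
Element totals:
  C: 7
  H: 13
  N: 1
Molecular formula: C7H13N.
  M = 7(12.011) + 13(1.008) + 14.007
    = 84.077 + 13.104 + 14.007 = 111.188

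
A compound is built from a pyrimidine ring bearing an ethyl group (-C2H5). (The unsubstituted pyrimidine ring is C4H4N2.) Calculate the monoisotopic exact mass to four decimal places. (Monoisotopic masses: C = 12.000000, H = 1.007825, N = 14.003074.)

Atom tally by fragment:
  pyrimidine ring core → C:4 H:4 N:2
  (− 1 ring H displaced by substituents)
  + C2H5 → C:2 H:5
Element totals:
  C: 6
  H: 8
  N: 2
Molecular formula: C6H8N2.
  M = 6(12.0) + 8(1.007825) + 2(14.003074)
    = 72.000000 + 8.062600 + 28.006148 = 108.068748

108.0687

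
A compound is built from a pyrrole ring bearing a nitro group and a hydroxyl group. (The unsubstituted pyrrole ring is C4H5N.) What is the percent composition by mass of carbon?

37.51%

Atom tally by fragment:
  pyrrole ring core → C:4 H:5 N:1
  (− 2 ring H displaced by substituents)
  + NO2 → N:1 O:2
  + OH → O:1 H:1
Element totals:
  C: 4
  H: 4
  N: 2
  O: 3
Molecular formula: C4H4N2O3.
Molar mass = 128.087 g/mol.
Mass from C: 4 × 12.011 = 48.044 g/mol.
%C = 48.044 / 128.087 × 100 = 37.51%.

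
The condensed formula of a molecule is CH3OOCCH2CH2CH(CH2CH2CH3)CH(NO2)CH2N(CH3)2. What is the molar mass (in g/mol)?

Element totals:
  C: 12
  H: 24
  N: 2
  O: 4
Molecular formula: C12H24N2O4.
  M = 12(12.011) + 24(1.008) + 2(14.007) + 4(15.999)
    = 144.132 + 24.192 + 28.014 + 63.996 = 260.334

260.33 g/mol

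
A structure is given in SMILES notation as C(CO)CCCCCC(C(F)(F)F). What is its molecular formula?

C9H17F3O

Atom tally by fragment:
  HOCH2CH2 → C:2 H:5 O:1
  CH2 → C:1 H:2
  CH2 → C:1 H:2
  CH2 → C:1 H:2
  CH2 → C:1 H:2
  CH2 → C:1 H:2
  CH2CF3 → C:2 H:2 F:3
Element totals:
  C: 9
  H: 17
  F: 3
  O: 1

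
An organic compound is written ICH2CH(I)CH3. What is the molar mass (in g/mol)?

295.89 g/mol

Atom tally by fragment:
  ICH2 → C:1 H:2 I:1
  CH(I) → C:1 H:1 I:1
  CH3 → C:1 H:3
Element totals:
  C: 3
  H: 6
  I: 2
Molecular formula: C3H6I2.
  M = 3(12.011) + 6(1.008) + 2(126.904)
    = 36.033 + 6.048 + 253.808 = 295.889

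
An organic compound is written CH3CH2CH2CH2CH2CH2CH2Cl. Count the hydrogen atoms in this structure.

15

Atom tally by fragment:
  CH3 → C:1 H:3
  CH2 → C:1 H:2
  CH2 → C:1 H:2
  CH2 → C:1 H:2
  CH2 → C:1 H:2
  CH2 → C:1 H:2
  CH2Cl → C:1 H:2 Cl:1
Element totals:
  C: 7
  H: 15
  Cl: 1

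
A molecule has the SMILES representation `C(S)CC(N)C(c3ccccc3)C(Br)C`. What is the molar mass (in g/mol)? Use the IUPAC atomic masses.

288.25 g/mol

Atom tally by fragment:
  HSCH2 → C:1 H:3 S:1
  CH2 → C:1 H:2
  CH(NH2) → C:1 H:3 N:1
  CH(C6H5) → C:7 H:6
  CH(Br) → C:1 H:1 Br:1
  CH3 → C:1 H:3
Element totals:
  C: 12
  H: 18
  Br: 1
  N: 1
  S: 1
Molecular formula: C12H18BrNS.
  M = 12(12.011) + 18(1.008) + 79.904 + 14.007 + 32.06
    = 144.132 + 18.144 + 79.904 + 14.007 + 32.060 = 288.247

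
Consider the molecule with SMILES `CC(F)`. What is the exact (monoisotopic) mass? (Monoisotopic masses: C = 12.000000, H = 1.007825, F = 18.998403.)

48.0375

Atom tally by fragment:
  CH3 → C:1 H:3
  CH2F → C:1 H:2 F:1
Element totals:
  C: 2
  H: 5
  F: 1
Molecular formula: C2H5F.
  M = 2(12.0) + 5(1.007825) + 18.998403
    = 24.000000 + 5.039125 + 18.998403 = 48.037528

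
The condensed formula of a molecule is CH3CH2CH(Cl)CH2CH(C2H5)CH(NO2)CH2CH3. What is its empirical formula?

Element totals:
  C: 10
  H: 20
  Cl: 1
  N: 1
  O: 2
Molecular formula: C10H20ClNO2.
gcd of subscripts (10, 1, 20, 1, 2) = 1, so the empirical formula equals the molecular formula.

C10H20ClNO2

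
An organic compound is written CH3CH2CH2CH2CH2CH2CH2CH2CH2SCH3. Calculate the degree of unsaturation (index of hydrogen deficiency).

0

Element totals:
  C: 10
  H: 22
  S: 1
Molecular formula: C10H22S.
DoU = (2C + 2 + N − H − X) / 2 = (2·10 + 2 + 0 − 22 − 0) / 2 = 0.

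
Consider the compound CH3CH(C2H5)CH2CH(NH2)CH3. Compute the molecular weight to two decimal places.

Element totals:
  C: 7
  H: 17
  N: 1
Molecular formula: C7H17N.
  M = 7(12.011) + 17(1.008) + 14.007
    = 84.077 + 17.136 + 14.007 = 115.220

115.22 g/mol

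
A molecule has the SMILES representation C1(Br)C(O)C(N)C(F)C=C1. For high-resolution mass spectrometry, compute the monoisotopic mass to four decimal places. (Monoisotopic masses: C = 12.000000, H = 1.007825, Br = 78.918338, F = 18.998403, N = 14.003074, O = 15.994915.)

208.9852

Atom tally by fragment:
  cyclohexene ring core → C:6 H:10
  (− 4 ring H displaced by substituents)
  + Br → Br:1
  + OH → O:1 H:1
  + NH2 → N:1 H:2
  + F → F:1
Element totals:
  C: 6
  H: 9
  Br: 1
  F: 1
  N: 1
  O: 1
Molecular formula: C6H9BrFNO.
  M = 6(12.0) + 9(1.007825) + 78.918338 + 18.998403 + 14.003074 + 15.994915
    = 72.000000 + 9.070425 + 78.918338 + 18.998403 + 14.003074 + 15.994915 = 208.985155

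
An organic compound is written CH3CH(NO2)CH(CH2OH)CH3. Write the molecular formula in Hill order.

Atom tally by fragment:
  CH3 → C:1 H:3
  CH(NO2) → C:1 H:1 N:1 O:2
  CH(CH2OH) → C:2 H:4 O:1
  CH3 → C:1 H:3
Element totals:
  C: 5
  H: 11
  N: 1
  O: 3

C5H11NO3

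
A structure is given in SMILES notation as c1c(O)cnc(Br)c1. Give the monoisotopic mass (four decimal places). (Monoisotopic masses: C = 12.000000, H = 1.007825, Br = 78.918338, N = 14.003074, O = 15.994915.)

Atom tally by fragment:
  pyridine ring core → C:5 H:5 N:1
  (− 2 ring H displaced by substituents)
  + OH → O:1 H:1
  + Br → Br:1
Element totals:
  C: 5
  H: 4
  Br: 1
  N: 1
  O: 1
Molecular formula: C5H4BrNO.
  M = 5(12.0) + 4(1.007825) + 78.918338 + 14.003074 + 15.994915
    = 60.000000 + 4.031300 + 78.918338 + 14.003074 + 15.994915 = 172.947627

172.9476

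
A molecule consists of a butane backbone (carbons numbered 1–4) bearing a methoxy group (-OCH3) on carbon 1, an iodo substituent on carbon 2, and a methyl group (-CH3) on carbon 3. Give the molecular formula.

C6H13IO

Atom tally by fragment:
  CH3OCH2 → C:2 H:5 O:1
  CH(I) → C:1 H:1 I:1
  CH(CH3) → C:2 H:4
  CH3 → C:1 H:3
Element totals:
  C: 6
  H: 13
  I: 1
  O: 1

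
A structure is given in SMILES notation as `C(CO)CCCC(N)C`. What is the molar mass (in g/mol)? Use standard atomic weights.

131.22 g/mol

Atom tally by fragment:
  HOCH2CH2 → C:2 H:5 O:1
  CH2 → C:1 H:2
  CH2 → C:1 H:2
  CH2 → C:1 H:2
  CH(NH2) → C:1 H:3 N:1
  CH3 → C:1 H:3
Element totals:
  C: 7
  H: 17
  N: 1
  O: 1
Molecular formula: C7H17NO.
  M = 7(12.011) + 17(1.008) + 14.007 + 15.999
    = 84.077 + 17.136 + 14.007 + 15.999 = 131.219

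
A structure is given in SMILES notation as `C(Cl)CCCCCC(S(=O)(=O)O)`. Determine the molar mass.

214.70 g/mol

Atom tally by fragment:
  ClCH2 → C:1 H:2 Cl:1
  CH2 → C:1 H:2
  CH2 → C:1 H:2
  CH2 → C:1 H:2
  CH2 → C:1 H:2
  CH2 → C:1 H:2
  CH2SO3H → C:1 H:3 S:1 O:3
Element totals:
  C: 7
  H: 15
  Cl: 1
  O: 3
  S: 1
Molecular formula: C7H15ClO3S.
  M = 7(12.011) + 15(1.008) + 35.45 + 3(15.999) + 32.06
    = 84.077 + 15.120 + 35.450 + 47.997 + 32.060 = 214.704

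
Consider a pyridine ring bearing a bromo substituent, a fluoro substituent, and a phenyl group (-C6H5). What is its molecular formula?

C11H7BrFN

Atom tally by fragment:
  pyridine ring core → C:5 H:5 N:1
  (− 3 ring H displaced by substituents)
  + Br → Br:1
  + F → F:1
  + C6H5 → C:6 H:5
Element totals:
  C: 11
  H: 7
  Br: 1
  F: 1
  N: 1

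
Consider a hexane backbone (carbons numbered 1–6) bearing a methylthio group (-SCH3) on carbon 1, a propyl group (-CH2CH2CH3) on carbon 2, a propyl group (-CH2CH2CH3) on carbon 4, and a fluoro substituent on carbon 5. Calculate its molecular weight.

234.42 g/mol

Atom tally by fragment:
  CH3SCH2 → C:2 H:5 S:1
  CH(CH2CH2CH3) → C:4 H:8
  CH2 → C:1 H:2
  CH(CH2CH2CH3) → C:4 H:8
  CH(F) → C:1 H:1 F:1
  CH3 → C:1 H:3
Element totals:
  C: 13
  H: 27
  F: 1
  S: 1
Molecular formula: C13H27FS.
  M = 13(12.011) + 27(1.008) + 18.998 + 32.06
    = 156.143 + 27.216 + 18.998 + 32.060 = 234.417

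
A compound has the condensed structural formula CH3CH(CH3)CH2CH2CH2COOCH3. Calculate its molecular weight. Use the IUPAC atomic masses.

144.21 g/mol

Atom tally by fragment:
  CH3 → C:1 H:3
  CH(CH3) → C:2 H:4
  CH2 → C:1 H:2
  CH2 → C:1 H:2
  CH2COOCH3 → C:3 H:5 O:2
Element totals:
  C: 8
  H: 16
  O: 2
Molecular formula: C8H16O2.
  M = 8(12.011) + 16(1.008) + 2(15.999)
    = 96.088 + 16.128 + 31.998 = 144.214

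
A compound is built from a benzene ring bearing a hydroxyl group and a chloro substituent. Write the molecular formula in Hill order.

C6H5ClO

Atom tally by fragment:
  benzene ring core → C:6 H:6
  (− 2 ring H displaced by substituents)
  + OH → O:1 H:1
  + Cl → Cl:1
Element totals:
  C: 6
  H: 5
  Cl: 1
  O: 1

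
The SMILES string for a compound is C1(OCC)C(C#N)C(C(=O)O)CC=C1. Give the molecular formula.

Atom tally by fragment:
  cyclohexene ring core → C:6 H:10
  (− 3 ring H displaced by substituents)
  + OC2H5 → C:2 H:5 O:1
  + CN → C:1 N:1
  + COOH → C:1 H:1 O:2
Element totals:
  C: 10
  H: 13
  N: 1
  O: 3

C10H13NO3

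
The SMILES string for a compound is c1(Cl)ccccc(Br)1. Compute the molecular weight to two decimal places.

Atom tally by fragment:
  benzene ring core → C:6 H:6
  (− 2 ring H displaced by substituents)
  + Cl → Cl:1
  + Br → Br:1
Element totals:
  C: 6
  H: 4
  Br: 1
  Cl: 1
Molecular formula: C6H4BrCl.
  M = 6(12.011) + 4(1.008) + 79.904 + 35.45
    = 72.066 + 4.032 + 79.904 + 35.450 = 191.452

191.45 g/mol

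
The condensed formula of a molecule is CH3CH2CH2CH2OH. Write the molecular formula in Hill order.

Atom tally by fragment:
  CH3 → C:1 H:3
  CH2 → C:1 H:2
  CH2 → C:1 H:2
  CH2OH → C:1 H:3 O:1
Element totals:
  C: 4
  H: 10
  O: 1

C4H10O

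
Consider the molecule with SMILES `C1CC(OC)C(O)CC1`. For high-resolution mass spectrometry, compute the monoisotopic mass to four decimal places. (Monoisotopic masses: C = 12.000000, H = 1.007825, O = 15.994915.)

Atom tally by fragment:
  cyclohexane ring core → C:6 H:12
  (− 2 ring H displaced by substituents)
  + OCH3 → C:1 H:3 O:1
  + OH → O:1 H:1
Element totals:
  C: 7
  H: 14
  O: 2
Molecular formula: C7H14O2.
  M = 7(12.0) + 14(1.007825) + 2(15.994915)
    = 84.000000 + 14.109550 + 31.989830 = 130.099380

130.0994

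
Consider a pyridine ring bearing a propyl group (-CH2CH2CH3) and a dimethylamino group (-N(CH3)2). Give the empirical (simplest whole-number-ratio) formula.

C5H8N

Atom tally by fragment:
  pyridine ring core → C:5 H:5 N:1
  (− 2 ring H displaced by substituents)
  + CH2CH2CH3 → C:3 H:7
  + N(CH3)2 → N:1 C:2 H:6
Element totals:
  C: 10
  H: 16
  N: 2
Molecular formula: C10H16N2.
gcd of subscripts = 2; dividing each by 2:
  C: 10/2 = 5
  H: 16/2 = 8
  N: 2/2 = 1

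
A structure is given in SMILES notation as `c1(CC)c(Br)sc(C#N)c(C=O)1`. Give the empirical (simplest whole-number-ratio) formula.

Atom tally by fragment:
  thiophene ring core → C:4 H:4 S:1
  (− 4 ring H displaced by substituents)
  + C2H5 → C:2 H:5
  + Br → Br:1
  + CN → C:1 N:1
  + CHO → C:1 H:1 O:1
Element totals:
  C: 8
  H: 6
  Br: 1
  N: 1
  O: 1
  S: 1
Molecular formula: C8H6BrNOS.
gcd of subscripts (1, 8, 6, 1, 1, 1) = 1, so the empirical formula equals the molecular formula.

C8H6BrNOS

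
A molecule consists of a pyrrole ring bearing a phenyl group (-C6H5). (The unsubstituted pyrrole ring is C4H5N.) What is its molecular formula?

Atom tally by fragment:
  pyrrole ring core → C:4 H:5 N:1
  (− 1 ring H displaced by substituents)
  + C6H5 → C:6 H:5
Element totals:
  C: 10
  H: 9
  N: 1

C10H9N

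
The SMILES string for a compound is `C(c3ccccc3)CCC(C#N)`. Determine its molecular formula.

Atom tally by fragment:
  C6H5CH2 → C:7 H:7
  CH2 → C:1 H:2
  CH2 → C:1 H:2
  CH2CN → C:2 H:2 N:1
Element totals:
  C: 11
  H: 13
  N: 1

C11H13N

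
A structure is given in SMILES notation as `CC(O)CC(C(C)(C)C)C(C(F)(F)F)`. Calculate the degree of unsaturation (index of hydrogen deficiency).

0

Atom tally by fragment:
  CH3 → C:1 H:3
  CH(OH) → C:1 H:2 O:1
  CH2 → C:1 H:2
  CH(C(CH3)3) → C:5 H:10
  CH2CF3 → C:2 H:2 F:3
Element totals:
  C: 10
  H: 19
  F: 3
  O: 1
Molecular formula: C10H19F3O.
DoU = (2C + 2 + N − H − X) / 2 = (2·10 + 2 + 0 − 19 − 3) / 2 = 0.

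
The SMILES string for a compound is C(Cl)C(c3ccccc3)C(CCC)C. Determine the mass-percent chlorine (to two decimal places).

16.82%

Atom tally by fragment:
  ClCH2 → C:1 H:2 Cl:1
  CH(C6H5) → C:7 H:6
  CH(CH2CH2CH3) → C:4 H:8
  CH3 → C:1 H:3
Element totals:
  C: 13
  H: 19
  Cl: 1
Molecular formula: C13H19Cl.
Molar mass = 210.745 g/mol.
Mass from Cl: 1 × 35.45 = 35.450 g/mol.
%Cl = 35.450 / 210.745 × 100 = 16.82%.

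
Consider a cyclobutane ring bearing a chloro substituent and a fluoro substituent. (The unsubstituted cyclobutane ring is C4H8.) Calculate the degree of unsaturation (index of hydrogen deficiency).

1

Atom tally by fragment:
  cyclobutane ring core → C:4 H:8
  (− 2 ring H displaced by substituents)
  + Cl → Cl:1
  + F → F:1
Element totals:
  C: 4
  H: 6
  Cl: 1
  F: 1
Molecular formula: C4H6ClF.
DoU = (2C + 2 + N − H − X) / 2 = (2·4 + 2 + 0 − 6 − 2) / 2 = 1.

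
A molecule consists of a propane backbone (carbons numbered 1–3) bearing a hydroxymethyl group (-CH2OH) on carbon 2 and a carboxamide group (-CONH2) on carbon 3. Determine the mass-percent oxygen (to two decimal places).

27.31%

Atom tally by fragment:
  CH3 → C:1 H:3
  CH(CH2OH) → C:2 H:4 O:1
  CH2CONH2 → C:2 H:4 O:1 N:1
Element totals:
  C: 5
  H: 11
  N: 1
  O: 2
Molecular formula: C5H11NO2.
Molar mass = 117.148 g/mol.
Mass from O: 2 × 15.999 = 31.998 g/mol.
%O = 31.998 / 117.148 × 100 = 27.31%.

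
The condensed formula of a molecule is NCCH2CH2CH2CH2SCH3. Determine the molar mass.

129.22 g/mol

Atom tally by fragment:
  NCCH2 → C:2 H:2 N:1
  CH2 → C:1 H:2
  CH2 → C:1 H:2
  CH2SCH3 → C:2 H:5 S:1
Element totals:
  C: 6
  H: 11
  N: 1
  S: 1
Molecular formula: C6H11NS.
  M = 6(12.011) + 11(1.008) + 14.007 + 32.06
    = 72.066 + 11.088 + 14.007 + 32.060 = 129.221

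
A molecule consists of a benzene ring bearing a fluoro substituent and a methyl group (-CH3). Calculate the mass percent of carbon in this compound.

76.34%

Atom tally by fragment:
  benzene ring core → C:6 H:6
  (− 2 ring H displaced by substituents)
  + F → F:1
  + CH3 → C:1 H:3
Element totals:
  C: 7
  H: 7
  F: 1
Molecular formula: C7H7F.
Molar mass = 110.131 g/mol.
Mass from C: 7 × 12.011 = 84.077 g/mol.
%C = 84.077 / 110.131 × 100 = 76.34%.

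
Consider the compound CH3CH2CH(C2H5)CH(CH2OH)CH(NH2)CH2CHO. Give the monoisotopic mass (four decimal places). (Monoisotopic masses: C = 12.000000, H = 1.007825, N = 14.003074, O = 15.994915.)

Element totals:
  C: 10
  H: 21
  N: 1
  O: 2
Molecular formula: C10H21NO2.
  M = 10(12.0) + 21(1.007825) + 14.003074 + 2(15.994915)
    = 120.000000 + 21.164325 + 14.003074 + 31.989830 = 187.157229

187.1572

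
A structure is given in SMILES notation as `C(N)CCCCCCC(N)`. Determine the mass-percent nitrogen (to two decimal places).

19.42%

Atom tally by fragment:
  H2NCH2 → C:1 H:4 N:1
  CH2 → C:1 H:2
  CH2 → C:1 H:2
  CH2 → C:1 H:2
  CH2 → C:1 H:2
  CH2 → C:1 H:2
  CH2 → C:1 H:2
  CH2NH2 → C:1 H:4 N:1
Element totals:
  C: 8
  H: 20
  N: 2
Molecular formula: C8H20N2.
Molar mass = 144.262 g/mol.
Mass from N: 2 × 14.007 = 28.014 g/mol.
%N = 28.014 / 144.262 × 100 = 19.42%.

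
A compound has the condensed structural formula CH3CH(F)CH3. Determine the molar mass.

62.09 g/mol

Element totals:
  C: 3
  H: 7
  F: 1
Molecular formula: C3H7F.
  M = 3(12.011) + 7(1.008) + 18.998
    = 36.033 + 7.056 + 18.998 = 62.087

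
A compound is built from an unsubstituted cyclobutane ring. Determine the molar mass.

56.11 g/mol

Atom tally by fragment:
  cyclobutane ring core → C:4 H:8
Element totals:
  C: 4
  H: 8
Molecular formula: C4H8.
  M = 4(12.011) + 8(1.008)
    = 48.044 + 8.064 = 56.108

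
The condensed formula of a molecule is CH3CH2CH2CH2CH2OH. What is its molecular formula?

C5H12O

Atom tally by fragment:
  CH3 → C:1 H:3
  CH2 → C:1 H:2
  CH2 → C:1 H:2
  CH2CH2OH → C:2 H:5 O:1
Element totals:
  C: 5
  H: 12
  O: 1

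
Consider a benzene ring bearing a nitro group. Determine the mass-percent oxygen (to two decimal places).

Atom tally by fragment:
  benzene ring core → C:6 H:6
  (− 1 ring H displaced by substituents)
  + NO2 → N:1 O:2
Element totals:
  C: 6
  H: 5
  N: 1
  O: 2
Molecular formula: C6H5NO2.
Molar mass = 123.111 g/mol.
Mass from O: 2 × 15.999 = 31.998 g/mol.
%O = 31.998 / 123.111 × 100 = 25.99%.

25.99%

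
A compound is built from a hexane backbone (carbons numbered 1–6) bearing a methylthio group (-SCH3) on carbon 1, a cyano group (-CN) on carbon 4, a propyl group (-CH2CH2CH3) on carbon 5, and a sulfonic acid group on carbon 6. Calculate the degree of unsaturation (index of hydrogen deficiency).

Atom tally by fragment:
  CH3SCH2 → C:2 H:5 S:1
  CH2 → C:1 H:2
  CH2 → C:1 H:2
  CH(CN) → C:2 H:1 N:1
  CH(CH2CH2CH3) → C:4 H:8
  CH2SO3H → C:1 H:3 S:1 O:3
Element totals:
  C: 11
  H: 21
  N: 1
  O: 3
  S: 2
Molecular formula: C11H21NO3S2.
DoU = (2C + 2 + N − H − X) / 2 = (2·11 + 2 + 1 − 21 − 0) / 2 = 2.

2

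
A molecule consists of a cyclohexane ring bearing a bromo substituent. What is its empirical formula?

Atom tally by fragment:
  cyclohexane ring core → C:6 H:12
  (− 1 ring H displaced by substituents)
  + Br → Br:1
Element totals:
  C: 6
  H: 11
  Br: 1
Molecular formula: C6H11Br.
gcd of subscripts (1, 6, 11) = 1, so the empirical formula equals the molecular formula.

C6H11Br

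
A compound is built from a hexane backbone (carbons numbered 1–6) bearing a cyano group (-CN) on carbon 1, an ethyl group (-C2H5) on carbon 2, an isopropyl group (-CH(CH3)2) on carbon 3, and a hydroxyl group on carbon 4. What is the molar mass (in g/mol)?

197.32 g/mol

Atom tally by fragment:
  NCCH2 → C:2 H:2 N:1
  CH(C2H5) → C:3 H:6
  CH(CH(CH3)2) → C:4 H:8
  CH(OH) → C:1 H:2 O:1
  CH2 → C:1 H:2
  CH3 → C:1 H:3
Element totals:
  C: 12
  H: 23
  N: 1
  O: 1
Molecular formula: C12H23NO.
  M = 12(12.011) + 23(1.008) + 14.007 + 15.999
    = 144.132 + 23.184 + 14.007 + 15.999 = 197.322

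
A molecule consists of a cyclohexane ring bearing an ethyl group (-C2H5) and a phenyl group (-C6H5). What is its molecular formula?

C14H20

Atom tally by fragment:
  cyclohexane ring core → C:6 H:12
  (− 2 ring H displaced by substituents)
  + C2H5 → C:2 H:5
  + C6H5 → C:6 H:5
Element totals:
  C: 14
  H: 20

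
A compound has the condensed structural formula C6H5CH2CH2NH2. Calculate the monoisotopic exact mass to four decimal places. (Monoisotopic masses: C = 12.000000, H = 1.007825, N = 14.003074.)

121.0891

Atom tally by fragment:
  C6H5CH2 → C:7 H:7
  CH2NH2 → C:1 H:4 N:1
Element totals:
  C: 8
  H: 11
  N: 1
Molecular formula: C8H11N.
  M = 8(12.0) + 11(1.007825) + 14.003074
    = 96.000000 + 11.086075 + 14.003074 = 121.089149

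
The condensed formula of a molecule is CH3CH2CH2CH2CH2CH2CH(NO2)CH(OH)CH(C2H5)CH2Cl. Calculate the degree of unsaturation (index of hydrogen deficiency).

Element totals:
  C: 12
  H: 24
  Cl: 1
  N: 1
  O: 3
Molecular formula: C12H24ClNO3.
DoU = (2C + 2 + N − H − X) / 2 = (2·12 + 2 + 1 − 24 − 1) / 2 = 1.

1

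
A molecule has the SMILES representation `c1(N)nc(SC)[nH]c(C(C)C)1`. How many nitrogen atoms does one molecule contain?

3

Atom tally by fragment:
  imidazole ring core → C:3 H:4 N:2
  (− 3 ring H displaced by substituents)
  + NH2 → N:1 H:2
  + SCH3 → C:1 H:3 S:1
  + CH(CH3)2 → C:3 H:7
Element totals:
  C: 7
  H: 13
  N: 3
  S: 1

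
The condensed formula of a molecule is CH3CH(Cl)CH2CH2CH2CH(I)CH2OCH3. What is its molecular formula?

C8H16ClIO

Element totals:
  C: 8
  H: 16
  Cl: 1
  I: 1
  O: 1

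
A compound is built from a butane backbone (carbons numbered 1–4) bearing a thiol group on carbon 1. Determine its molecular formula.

C4H10S

Atom tally by fragment:
  HSCH2 → C:1 H:3 S:1
  CH2 → C:1 H:2
  CH2 → C:1 H:2
  CH3 → C:1 H:3
Element totals:
  C: 4
  H: 10
  S: 1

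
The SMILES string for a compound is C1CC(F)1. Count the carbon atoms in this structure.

3

Atom tally by fragment:
  cyclopropane ring core → C:3 H:6
  (− 1 ring H displaced by substituents)
  + F → F:1
Element totals:
  C: 3
  H: 5
  F: 1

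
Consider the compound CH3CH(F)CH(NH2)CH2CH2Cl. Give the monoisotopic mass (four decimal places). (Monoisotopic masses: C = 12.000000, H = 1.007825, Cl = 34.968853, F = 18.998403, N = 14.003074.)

Atom tally by fragment:
  CH3 → C:1 H:3
  CH(F) → C:1 H:1 F:1
  CH(NH2) → C:1 H:3 N:1
  CH2 → C:1 H:2
  CH2Cl → C:1 H:2 Cl:1
Element totals:
  C: 5
  H: 11
  Cl: 1
  F: 1
  N: 1
Molecular formula: C5H11ClFN.
  M = 5(12.0) + 11(1.007825) + 34.968853 + 18.998403 + 14.003074
    = 60.000000 + 11.086075 + 34.968853 + 18.998403 + 14.003074 = 139.056405

139.0564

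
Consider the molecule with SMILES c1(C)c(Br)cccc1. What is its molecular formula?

Atom tally by fragment:
  benzene ring core → C:6 H:6
  (− 2 ring H displaced by substituents)
  + CH3 → C:1 H:3
  + Br → Br:1
Element totals:
  C: 7
  H: 7
  Br: 1

C7H7Br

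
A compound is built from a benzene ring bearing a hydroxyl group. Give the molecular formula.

Atom tally by fragment:
  benzene ring core → C:6 H:6
  (− 1 ring H displaced by substituents)
  + OH → O:1 H:1
Element totals:
  C: 6
  H: 6
  O: 1

C6H6O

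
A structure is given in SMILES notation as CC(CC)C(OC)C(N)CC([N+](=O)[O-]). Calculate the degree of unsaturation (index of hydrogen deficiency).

Atom tally by fragment:
  CH3 → C:1 H:3
  CH(C2H5) → C:3 H:6
  CH(OCH3) → C:2 H:4 O:1
  CH(NH2) → C:1 H:3 N:1
  CH2 → C:1 H:2
  CH2NO2 → C:1 H:2 N:1 O:2
Element totals:
  C: 9
  H: 20
  N: 2
  O: 3
Molecular formula: C9H20N2O3.
DoU = (2C + 2 + N − H − X) / 2 = (2·9 + 2 + 2 − 20 − 0) / 2 = 1.

1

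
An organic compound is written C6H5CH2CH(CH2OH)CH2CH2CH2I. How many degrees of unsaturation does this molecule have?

4

Element totals:
  C: 12
  H: 17
  I: 1
  O: 1
Molecular formula: C12H17IO.
DoU = (2C + 2 + N − H − X) / 2 = (2·12 + 2 + 0 − 17 − 1) / 2 = 4.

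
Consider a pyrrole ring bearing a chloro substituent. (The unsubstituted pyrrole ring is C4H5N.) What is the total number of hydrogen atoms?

Atom tally by fragment:
  pyrrole ring core → C:4 H:5 N:1
  (− 1 ring H displaced by substituents)
  + Cl → Cl:1
Element totals:
  C: 4
  H: 4
  Cl: 1
  N: 1

4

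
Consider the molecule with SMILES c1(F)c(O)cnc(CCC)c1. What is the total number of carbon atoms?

8

Atom tally by fragment:
  pyridine ring core → C:5 H:5 N:1
  (− 3 ring H displaced by substituents)
  + F → F:1
  + OH → O:1 H:1
  + CH2CH2CH3 → C:3 H:7
Element totals:
  C: 8
  H: 10
  F: 1
  N: 1
  O: 1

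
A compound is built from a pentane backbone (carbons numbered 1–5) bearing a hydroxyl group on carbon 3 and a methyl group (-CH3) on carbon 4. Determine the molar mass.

Atom tally by fragment:
  CH3 → C:1 H:3
  CH2 → C:1 H:2
  CH(OH) → C:1 H:2 O:1
  CH(CH3) → C:2 H:4
  CH3 → C:1 H:3
Element totals:
  C: 6
  H: 14
  O: 1
Molecular formula: C6H14O.
  M = 6(12.011) + 14(1.008) + 15.999
    = 72.066 + 14.112 + 15.999 = 102.177

102.18 g/mol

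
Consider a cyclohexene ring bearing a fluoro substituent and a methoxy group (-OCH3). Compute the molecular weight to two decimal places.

Atom tally by fragment:
  cyclohexene ring core → C:6 H:10
  (− 2 ring H displaced by substituents)
  + F → F:1
  + OCH3 → C:1 H:3 O:1
Element totals:
  C: 7
  H: 11
  F: 1
  O: 1
Molecular formula: C7H11FO.
  M = 7(12.011) + 11(1.008) + 18.998 + 15.999
    = 84.077 + 11.088 + 18.998 + 15.999 = 130.162

130.16 g/mol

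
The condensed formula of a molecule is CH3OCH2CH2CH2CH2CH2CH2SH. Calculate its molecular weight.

148.26 g/mol

Atom tally by fragment:
  CH3OCH2 → C:2 H:5 O:1
  CH2 → C:1 H:2
  CH2 → C:1 H:2
  CH2 → C:1 H:2
  CH2 → C:1 H:2
  CH2SH → C:1 H:3 S:1
Element totals:
  C: 7
  H: 16
  O: 1
  S: 1
Molecular formula: C7H16OS.
  M = 7(12.011) + 16(1.008) + 15.999 + 32.06
    = 84.077 + 16.128 + 15.999 + 32.060 = 148.264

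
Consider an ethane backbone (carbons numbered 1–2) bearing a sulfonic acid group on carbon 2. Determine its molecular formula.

C2H6O3S

Atom tally by fragment:
  CH3 → C:1 H:3
  CH2SO3H → C:1 H:3 S:1 O:3
Element totals:
  C: 2
  H: 6
  O: 3
  S: 1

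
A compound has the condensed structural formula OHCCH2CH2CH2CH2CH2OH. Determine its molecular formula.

C6H12O2

Element totals:
  C: 6
  H: 12
  O: 2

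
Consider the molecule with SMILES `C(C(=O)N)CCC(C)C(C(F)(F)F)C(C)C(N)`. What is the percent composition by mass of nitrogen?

Atom tally by fragment:
  H2NOCCH2 → C:2 H:4 O:1 N:1
  CH2 → C:1 H:2
  CH2 → C:1 H:2
  CH(CH3) → C:2 H:4
  CH(CF3) → C:2 H:1 F:3
  CH(CH3) → C:2 H:4
  CH2NH2 → C:1 H:4 N:1
Element totals:
  C: 11
  H: 21
  F: 3
  N: 2
  O: 1
Molecular formula: C11H21F3N2O.
Molar mass = 254.296 g/mol.
Mass from N: 2 × 14.007 = 28.014 g/mol.
%N = 28.014 / 254.296 × 100 = 11.02%.

11.02%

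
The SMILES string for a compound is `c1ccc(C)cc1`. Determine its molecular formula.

C7H8

Atom tally by fragment:
  benzene ring core → C:6 H:6
  (− 1 ring H displaced by substituents)
  + CH3 → C:1 H:3
Element totals:
  C: 7
  H: 8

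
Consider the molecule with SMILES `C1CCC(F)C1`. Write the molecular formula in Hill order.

Atom tally by fragment:
  cyclopentane ring core → C:5 H:10
  (− 1 ring H displaced by substituents)
  + F → F:1
Element totals:
  C: 5
  H: 9
  F: 1

C5H9F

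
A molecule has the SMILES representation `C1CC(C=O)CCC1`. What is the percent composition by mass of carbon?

74.95%

Atom tally by fragment:
  cyclohexane ring core → C:6 H:12
  (− 1 ring H displaced by substituents)
  + CHO → C:1 H:1 O:1
Element totals:
  C: 7
  H: 12
  O: 1
Molecular formula: C7H12O.
Molar mass = 112.172 g/mol.
Mass from C: 7 × 12.011 = 84.077 g/mol.
%C = 84.077 / 112.172 × 100 = 74.95%.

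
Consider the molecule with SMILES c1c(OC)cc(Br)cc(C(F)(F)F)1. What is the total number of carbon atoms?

8

Atom tally by fragment:
  benzene ring core → C:6 H:6
  (− 3 ring H displaced by substituents)
  + OCH3 → C:1 H:3 O:1
  + Br → Br:1
  + CF3 → C:1 F:3
Element totals:
  C: 8
  H: 6
  Br: 1
  F: 3
  O: 1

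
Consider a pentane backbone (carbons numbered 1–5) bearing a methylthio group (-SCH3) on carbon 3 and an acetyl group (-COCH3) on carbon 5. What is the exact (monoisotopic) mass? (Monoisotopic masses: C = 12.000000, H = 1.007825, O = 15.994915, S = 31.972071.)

Atom tally by fragment:
  CH3 → C:1 H:3
  CH2 → C:1 H:2
  CH(SCH3) → C:2 H:4 S:1
  CH2 → C:1 H:2
  CH2COCH3 → C:3 H:5 O:1
Element totals:
  C: 8
  H: 16
  O: 1
  S: 1
Molecular formula: C8H16OS.
  M = 8(12.0) + 16(1.007825) + 15.994915 + 31.972071
    = 96.000000 + 16.125200 + 15.994915 + 31.972071 = 160.092186

160.0922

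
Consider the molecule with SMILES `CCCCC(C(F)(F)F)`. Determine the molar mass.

Atom tally by fragment:
  CH3 → C:1 H:3
  CH2 → C:1 H:2
  CH2 → C:1 H:2
  CH2 → C:1 H:2
  CH2CF3 → C:2 H:2 F:3
Element totals:
  C: 6
  H: 11
  F: 3
Molecular formula: C6H11F3.
  M = 6(12.011) + 11(1.008) + 3(18.998)
    = 72.066 + 11.088 + 56.994 = 140.148

140.15 g/mol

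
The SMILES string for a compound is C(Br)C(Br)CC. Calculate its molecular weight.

Atom tally by fragment:
  BrCH2 → C:1 H:2 Br:1
  CH(Br) → C:1 H:1 Br:1
  CH2 → C:1 H:2
  CH3 → C:1 H:3
Element totals:
  C: 4
  H: 8
  Br: 2
Molecular formula: C4H8Br2.
  M = 4(12.011) + 8(1.008) + 2(79.904)
    = 48.044 + 8.064 + 159.808 = 215.916

215.92 g/mol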